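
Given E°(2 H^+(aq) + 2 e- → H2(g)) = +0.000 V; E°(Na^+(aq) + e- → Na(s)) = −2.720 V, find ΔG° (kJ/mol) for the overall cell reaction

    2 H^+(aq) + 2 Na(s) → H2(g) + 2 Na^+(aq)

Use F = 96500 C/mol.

In the reaction as written H^+(aq) is reduced, so the 2H⁺/H₂ couple is the cathode and Na⁺/Na is the anode.
E°cell = +0.000 − (−2.720) = +2.720 V; balancing electrons gives n = 2.
ΔG° = −nFE°cell = −(2)(96500)(+2.720) J/mol = −525 kJ/mol.

−525 kJ/mol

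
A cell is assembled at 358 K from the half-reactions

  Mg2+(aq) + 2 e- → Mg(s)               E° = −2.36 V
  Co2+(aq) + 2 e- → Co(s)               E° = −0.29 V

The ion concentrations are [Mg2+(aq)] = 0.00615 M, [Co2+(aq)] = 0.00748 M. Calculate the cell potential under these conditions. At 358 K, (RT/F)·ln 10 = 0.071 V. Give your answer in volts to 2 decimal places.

Co²⁺/Co is reduced (cathode, E° = −0.29 V) and Mg²⁺/Mg is oxidized (anode).
The standard potential is −0.29 − (−2.36) = +2.07 V and the balanced reaction transfers n = 2 electrons.
For the overall reaction Co2+(aq) + Mg(s) → Co(s) + Mg2+(aq), Q = [Mg2+(aq)] / [Co2+(aq)] = 0.822, giving log Q = −0.085.
Applying E = E° − (RT ln10/nF)·log Q gives +2.07 − (0.071/2)(−0.085) = +2.07 V.

+2.07 V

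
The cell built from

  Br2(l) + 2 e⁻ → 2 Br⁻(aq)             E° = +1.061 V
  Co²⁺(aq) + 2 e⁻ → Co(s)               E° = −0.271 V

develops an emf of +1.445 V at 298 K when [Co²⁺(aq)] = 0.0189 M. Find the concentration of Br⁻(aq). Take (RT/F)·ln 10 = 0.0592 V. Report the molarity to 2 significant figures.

0.090 M

With Br₂/Br⁻ at the cathode and Co²⁺/Co at the anode, E°cell = +1.061 − (−0.271) = +1.332 V (n = 2).
From the Nernst equation, log Q = n(E° − E)/0.0592 = 2·(+1.332 − (+1.445))/0.0592 = −3.818.
The balanced reaction is Br2(l) + Co(s) → 2 Br⁻(aq) + Co²⁺(aq), so Q = [Br⁻(aq)]^2·[Co²⁺(aq)].
Solving for the unknown gives log [Br⁻(aq)] = −1.047, so [Br⁻(aq)] ≈ 0.090 M.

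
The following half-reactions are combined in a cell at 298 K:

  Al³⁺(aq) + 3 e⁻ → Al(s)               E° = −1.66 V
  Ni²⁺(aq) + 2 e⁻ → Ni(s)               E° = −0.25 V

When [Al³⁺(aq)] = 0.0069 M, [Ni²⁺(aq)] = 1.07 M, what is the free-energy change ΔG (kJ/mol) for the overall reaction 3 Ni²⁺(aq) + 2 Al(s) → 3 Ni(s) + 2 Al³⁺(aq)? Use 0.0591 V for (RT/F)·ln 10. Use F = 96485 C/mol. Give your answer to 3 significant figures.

The standard cell potential is −0.25 − (−1.66) = +1.41 V, with n = 6 electrons in the balanced equation.
The reaction quotient is [Al³⁺(aq)]^2 / [Ni²⁺(aq)]^3 = 3.89×10^−5; by Nernst, E = +1.41 − (0.0591/6)(−4.410) = +1.4534 V.
Finally ΔG = −nFE = −(6)(96485 C/mol)(+1.4534 V) = −841 kJ/mol.

−841 kJ/mol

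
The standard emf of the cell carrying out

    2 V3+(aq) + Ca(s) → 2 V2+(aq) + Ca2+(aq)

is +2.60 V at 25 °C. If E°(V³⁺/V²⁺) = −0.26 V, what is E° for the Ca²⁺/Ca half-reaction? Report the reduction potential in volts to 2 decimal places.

In the reaction as written the V³⁺/V²⁺ couple is reduced (cathode) and Ca²⁺/Ca is oxidized (anode), so E°cell = E°(V³⁺/V²⁺) − E°(Ca²⁺/Ca).
E°(Ca²⁺/Ca) = E°(cathode) − E°cell = −0.26 − (+2.60) = −2.86 V.

−2.86 V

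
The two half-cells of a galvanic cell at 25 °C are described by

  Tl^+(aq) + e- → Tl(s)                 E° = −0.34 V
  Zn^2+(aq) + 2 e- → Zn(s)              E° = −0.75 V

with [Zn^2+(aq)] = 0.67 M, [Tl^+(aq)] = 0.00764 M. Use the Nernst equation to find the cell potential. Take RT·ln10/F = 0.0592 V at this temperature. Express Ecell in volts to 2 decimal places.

+0.29 V

The Tl⁺/Tl couple has the more positive E°, so it is the cathode; Zn²⁺/Zn is the anode.
E°cell = −0.34 − (−0.75) = +0.41 V, with n = 2 electrons transferred.
For the overall reaction 2 Tl^+(aq) + Zn(s) → 2 Tl(s) + Zn^2+(aq), Q = [Zn^2+(aq)] / [Tl^+(aq)]^2 = 1.15×10^4, giving log Q = 4.060.
Applying E = E° − (RT ln10/nF)·log Q gives +0.41 − (0.0592/2)(4.060) = +0.29 V.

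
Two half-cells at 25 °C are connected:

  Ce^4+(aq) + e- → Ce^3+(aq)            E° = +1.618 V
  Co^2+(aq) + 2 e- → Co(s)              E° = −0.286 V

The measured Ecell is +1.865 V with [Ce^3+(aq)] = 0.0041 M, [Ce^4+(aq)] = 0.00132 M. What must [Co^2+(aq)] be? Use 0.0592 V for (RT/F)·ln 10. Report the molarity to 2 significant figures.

The Ce⁴⁺/Ce³⁺ couple has the larger reduction potential, so it is the cathode: E°cell = +1.618 − (−0.286) = +1.904 V and n = 2.
Rearranging E = E° − (0.0592/n)·log Q gives log Q = 2(+1.904 − (+1.865))/0.0592 = 1.318.
For 2 Ce^4+(aq) + Co(s) → 2 Ce^3+(aq) + Co^2+(aq), the reaction quotient is Q = ([Ce^3+(aq)]^2·[Co^2+(aq)]) / [Ce^4+(aq)]^2.
Substituting the known concentrations and solving, log [Co^2+(aq)] = 0.334 and [Co^2+(aq)] = 2.2 M.

2.2 M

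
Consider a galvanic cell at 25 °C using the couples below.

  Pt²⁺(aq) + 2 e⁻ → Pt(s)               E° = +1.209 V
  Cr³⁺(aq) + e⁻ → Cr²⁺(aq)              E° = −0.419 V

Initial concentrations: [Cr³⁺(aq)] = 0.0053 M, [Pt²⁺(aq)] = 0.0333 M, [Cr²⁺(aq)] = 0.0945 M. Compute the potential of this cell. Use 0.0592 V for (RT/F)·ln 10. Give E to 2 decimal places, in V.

+1.66 V

Pt²⁺/Pt is reduced (cathode, E° = +1.209 V) and Cr³⁺/Cr²⁺ is oxidized (anode).
The standard potential is +1.209 − (−0.419) = +1.628 V and the balanced reaction transfers n = 2 electrons.
Balancing gives Pt²⁺(aq) + 2 Cr²⁺(aq) → Pt(s) + 2 Cr³⁺(aq); hence Q = [Cr³⁺(aq)]^2 / ([Pt²⁺(aq)]·[Cr²⁺(aq)]^2) = 0.0945 (log Q = −1.025).
E = E° − (0.0592/n)·log Q = +1.628 − (0.0592/2)(−1.025) = +1.66 V.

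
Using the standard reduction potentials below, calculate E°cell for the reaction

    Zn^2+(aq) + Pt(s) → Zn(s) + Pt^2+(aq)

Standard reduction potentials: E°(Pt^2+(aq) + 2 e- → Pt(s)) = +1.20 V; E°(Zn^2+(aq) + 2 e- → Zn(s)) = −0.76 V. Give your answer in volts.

In the reaction as written, Zn^2+(aq) is reduced (cathode) and Pt^2+(aq) is produced by oxidation at the anode.
E°cell = E°(cathode) − E°(anode) = −0.76 − (+1.20) = −1.96 V.
The negative E°cell means the reaction is non-spontaneous in the direction written.

−1.96 V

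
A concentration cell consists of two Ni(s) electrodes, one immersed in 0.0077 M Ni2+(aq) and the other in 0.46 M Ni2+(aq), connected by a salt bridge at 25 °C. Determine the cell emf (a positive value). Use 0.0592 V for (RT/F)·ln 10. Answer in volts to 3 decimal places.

0.053 V

For a concentration cell E°cell = 0, since both electrodes use the same couple.
The compartment with the higher Ni2+(aq) concentration (0.46 M) acts as the cathode; ions are reduced there and produced at the dilute (0.0077 M) anode.
With n = 2, Ecell = −(0.0592/2)·log([dilute]/[conc]) = −(0.0592/2)·log(0.0077/0.46) = +0.053 V.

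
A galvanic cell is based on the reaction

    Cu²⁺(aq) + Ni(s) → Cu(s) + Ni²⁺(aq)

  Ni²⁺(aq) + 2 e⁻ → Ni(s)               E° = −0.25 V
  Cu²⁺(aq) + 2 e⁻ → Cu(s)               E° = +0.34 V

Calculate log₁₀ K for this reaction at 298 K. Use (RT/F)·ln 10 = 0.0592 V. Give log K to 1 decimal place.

log K = 19.9

The Cu²⁺/Cu couple is reduced (cathode); E°cell = +0.34 − (−0.25) = +0.59 V with n = 2.
At equilibrium E = 0, so log K = nE°cell / 0.0592 = (2)(+0.59) / 0.0592 = 19.9.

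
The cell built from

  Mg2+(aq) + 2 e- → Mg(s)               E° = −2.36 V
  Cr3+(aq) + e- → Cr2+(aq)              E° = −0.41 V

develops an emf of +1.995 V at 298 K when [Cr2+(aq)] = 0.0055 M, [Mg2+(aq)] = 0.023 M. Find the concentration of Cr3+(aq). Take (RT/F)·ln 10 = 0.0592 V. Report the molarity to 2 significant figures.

0.0048 M

Cr³⁺/Cr²⁺ is the cathode (higher E°); E°cell = −0.41 − (−2.36) = +1.95 V with n = 2.
From the Nernst equation, log Q = n(E° − E)/0.0592 = 2·(+1.95 − (+1.995))/0.0592 = −1.520.
The balanced reaction is 2 Cr3+(aq) + Mg(s) → 2 Cr2+(aq) + Mg2+(aq), so Q = ([Cr2+(aq)]^2·[Mg2+(aq)]) / [Cr3+(aq)]^2.
Solving for the unknown gives log [Cr3+(aq)] = −2.319, so [Cr3+(aq)] ≈ 0.0048 M.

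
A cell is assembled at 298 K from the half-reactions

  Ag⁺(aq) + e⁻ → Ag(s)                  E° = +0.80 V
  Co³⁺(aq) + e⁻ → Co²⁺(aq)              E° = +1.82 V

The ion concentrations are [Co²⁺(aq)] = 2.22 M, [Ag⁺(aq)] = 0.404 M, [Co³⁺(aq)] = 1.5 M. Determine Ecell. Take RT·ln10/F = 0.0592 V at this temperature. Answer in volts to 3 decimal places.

Since E°(Co³⁺/Co²⁺) > E°(Ag⁺/Ag), Co³⁺/Co²⁺ serves as the cathode.
E°cell = E°cat − E°an = +1.82 − (+0.80) = +1.02 V; n = 1.
For the overall reaction Co³⁺(aq) + Ag(s) → Co²⁺(aq) + Ag⁺(aq), Q = ([Co²⁺(aq)]·[Ag⁺(aq)]) / [Co³⁺(aq)] = 0.598, giving log Q = −0.223.
E = E° − (0.0592/n)·log Q = +1.02 − (0.0592/1)(−0.223) = +1.033 V.

+1.033 V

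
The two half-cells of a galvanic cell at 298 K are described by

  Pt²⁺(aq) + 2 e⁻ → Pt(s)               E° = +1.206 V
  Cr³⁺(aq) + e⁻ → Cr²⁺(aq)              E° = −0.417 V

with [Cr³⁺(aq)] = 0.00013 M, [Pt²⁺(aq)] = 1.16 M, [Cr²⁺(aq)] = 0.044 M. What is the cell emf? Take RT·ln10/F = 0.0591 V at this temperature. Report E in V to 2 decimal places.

Since E°(Pt²⁺/Pt) > E°(Cr³⁺/Cr²⁺), Pt²⁺/Pt serves as the cathode.
E°cell = E°cat − E°an = +1.206 − (−0.417) = +1.623 V; n = 2.
Balancing gives Pt²⁺(aq) + 2 Cr²⁺(aq) → Pt(s) + 2 Cr³⁺(aq); hence Q = [Cr³⁺(aq)]^2 / ([Pt²⁺(aq)]·[Cr²⁺(aq)]^2) = 7.53×10^−6 (log Q = −5.123).
By the Nernst equation, E = +1.623 − (0.0591/2)·(−5.123) = +1.77 V.

+1.77 V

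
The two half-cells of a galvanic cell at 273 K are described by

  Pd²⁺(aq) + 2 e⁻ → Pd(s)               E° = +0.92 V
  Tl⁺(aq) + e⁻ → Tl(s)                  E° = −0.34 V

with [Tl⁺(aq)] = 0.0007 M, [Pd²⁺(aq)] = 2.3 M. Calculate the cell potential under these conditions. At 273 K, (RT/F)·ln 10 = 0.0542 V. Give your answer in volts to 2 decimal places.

The Pd²⁺/Pd couple has the more positive E°, so it is the cathode; Tl⁺/Tl is the anode.
E°cell = E°cat − E°an = +0.92 − (−0.34) = +1.26 V; n = 2.
The balanced reaction is Pd²⁺(aq) + 2 Tl(s) → Pd(s) + 2 Tl⁺(aq), so Q = [Tl⁺(aq)]^2 / [Pd²⁺(aq)] = 2.13×10^−7 and log Q = −6.672.
Applying E = E° − (RT ln10/nF)·log Q gives +1.26 − (0.0542/2)(−6.672) = +1.44 V.

+1.44 V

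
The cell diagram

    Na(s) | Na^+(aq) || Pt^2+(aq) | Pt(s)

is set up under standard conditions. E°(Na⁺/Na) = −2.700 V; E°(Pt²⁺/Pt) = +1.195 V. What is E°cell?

By convention the left-hand electrode in cell notation is the anode (oxidation) and the right-hand electrode is the cathode (reduction).
E°cell = E°(right) − E°(left) = +1.195 − (−2.700) = +3.895 V.

+3.895 V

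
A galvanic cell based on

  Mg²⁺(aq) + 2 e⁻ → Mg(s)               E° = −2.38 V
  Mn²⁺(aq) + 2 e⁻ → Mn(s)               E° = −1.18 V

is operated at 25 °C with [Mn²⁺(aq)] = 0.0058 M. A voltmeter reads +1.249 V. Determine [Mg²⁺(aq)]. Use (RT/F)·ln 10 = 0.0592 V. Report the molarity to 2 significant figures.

0.00013 M

Mn²⁺/Mn is the cathode (higher E°); E°cell = −1.18 − (−2.38) = +1.20 V with n = 2.
Rearranging E = E° − (0.0592/n)·log Q gives log Q = 2(+1.20 − (+1.249))/0.0592 = −1.655.
Balancing electrons gives Mn²⁺(aq) + Mg(s) → Mn(s) + Mg²⁺(aq); thus Q = [Mg²⁺(aq)] / [Mn²⁺(aq)].
Substituting the known concentrations and solving, log [Mg²⁺(aq)] = −3.892 and [Mg²⁺(aq)] = 0.00013 M.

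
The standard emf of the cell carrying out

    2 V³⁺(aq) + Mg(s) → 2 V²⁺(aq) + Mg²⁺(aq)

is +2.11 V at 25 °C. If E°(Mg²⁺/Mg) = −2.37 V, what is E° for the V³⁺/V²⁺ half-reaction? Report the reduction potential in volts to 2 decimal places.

In the reaction as written the V³⁺/V²⁺ couple is reduced (cathode) and Mg²⁺/Mg is oxidized (anode), so E°cell = E°(V³⁺/V²⁺) − E°(Mg²⁺/Mg).
E°(V³⁺/V²⁺) = E°cell + E°(anode) = +2.11 + (−2.37) = −0.26 V.

−0.26 V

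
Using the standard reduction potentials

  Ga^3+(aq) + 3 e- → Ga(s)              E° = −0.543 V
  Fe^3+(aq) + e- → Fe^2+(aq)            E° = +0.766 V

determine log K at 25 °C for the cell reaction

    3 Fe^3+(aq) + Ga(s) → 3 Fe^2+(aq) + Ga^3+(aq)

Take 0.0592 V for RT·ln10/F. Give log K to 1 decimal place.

log K = 66.3

The Fe³⁺/Fe²⁺ couple is reduced (cathode); E°cell = +0.766 − (−0.543) = +1.309 V with n = 3.
At equilibrium E = 0, so log K = nE°cell / 0.0592 = (3)(+1.309) / 0.0592 = 66.3.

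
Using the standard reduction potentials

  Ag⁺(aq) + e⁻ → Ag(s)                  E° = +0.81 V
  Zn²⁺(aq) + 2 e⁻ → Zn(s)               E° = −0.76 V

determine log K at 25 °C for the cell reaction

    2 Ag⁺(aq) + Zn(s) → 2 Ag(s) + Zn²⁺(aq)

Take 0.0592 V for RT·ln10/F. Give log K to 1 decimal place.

The Ag⁺/Ag couple is reduced (cathode); E°cell = +0.81 − (−0.76) = +1.57 V with n = 2.
At equilibrium E = 0, so log K = nE°cell / 0.0592 = (2)(+1.57) / 0.0592 = 53.0.

log K = 53.0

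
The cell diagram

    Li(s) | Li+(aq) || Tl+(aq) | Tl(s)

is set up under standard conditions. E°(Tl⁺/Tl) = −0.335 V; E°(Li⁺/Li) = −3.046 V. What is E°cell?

+2.711 V

By convention the left-hand electrode in cell notation is the anode (oxidation) and the right-hand electrode is the cathode (reduction).
E°cell = E°(right) − E°(left) = −0.335 − (−3.046) = +2.711 V.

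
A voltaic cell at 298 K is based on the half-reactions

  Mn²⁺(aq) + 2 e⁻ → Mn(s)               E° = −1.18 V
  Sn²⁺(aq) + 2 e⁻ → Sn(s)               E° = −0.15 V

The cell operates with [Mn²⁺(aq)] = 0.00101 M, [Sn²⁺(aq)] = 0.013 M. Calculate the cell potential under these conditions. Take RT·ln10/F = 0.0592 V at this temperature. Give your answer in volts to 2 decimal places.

Since E°(Sn²⁺/Sn) > E°(Mn²⁺/Mn), Sn²⁺/Sn serves as the cathode.
E°cell = −0.15 − (−1.18) = +1.03 V, with n = 2 electrons transferred.
The balanced reaction is Sn²⁺(aq) + Mn(s) → Sn(s) + Mn²⁺(aq), so Q = [Mn²⁺(aq)] / [Sn²⁺(aq)] = 0.0777 and log Q = −1.110.
Applying E = E° − (RT ln10/nF)·log Q gives +1.03 − (0.0592/2)(−1.110) = +1.06 V.

+1.06 V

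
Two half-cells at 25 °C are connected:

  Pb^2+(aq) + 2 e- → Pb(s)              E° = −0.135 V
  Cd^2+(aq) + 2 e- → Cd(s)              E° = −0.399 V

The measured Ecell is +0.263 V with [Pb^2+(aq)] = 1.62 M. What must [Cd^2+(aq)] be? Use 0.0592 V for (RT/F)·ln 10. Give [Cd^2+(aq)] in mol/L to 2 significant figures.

With Pb²⁺/Pb at the cathode and Cd²⁺/Cd at the anode, E°cell = −0.135 − (−0.399) = +0.264 V (n = 2).
From the Nernst equation, log Q = n(E° − E)/0.0592 = 2·(+0.264 − (+0.263))/0.0592 = 0.034.
The balanced reaction is Pb^2+(aq) + Cd(s) → Pb(s) + Cd^2+(aq), so Q = [Cd^2+(aq)] / [Pb^2+(aq)].
Substituting the known concentrations and solving, log [Cd^2+(aq)] = 0.244 and [Cd^2+(aq)] = 1.8 M.

1.8 M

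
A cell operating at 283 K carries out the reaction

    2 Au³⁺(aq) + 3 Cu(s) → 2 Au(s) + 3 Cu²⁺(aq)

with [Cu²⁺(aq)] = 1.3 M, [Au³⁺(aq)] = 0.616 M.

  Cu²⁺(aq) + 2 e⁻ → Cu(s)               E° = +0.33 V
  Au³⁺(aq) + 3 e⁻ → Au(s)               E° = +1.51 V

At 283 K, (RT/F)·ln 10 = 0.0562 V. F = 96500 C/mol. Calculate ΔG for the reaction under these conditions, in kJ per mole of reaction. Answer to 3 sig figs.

E°cell = +1.51 − (+0.33) = +1.18 V; the balanced reaction transfers n = 6 electrons.
The reaction quotient is [Cu²⁺(aq)]^3 / [Au³⁺(aq)]^2 = 5.79; by Nernst, E = +1.18 − (0.0562/6)(0.763) = +1.1729 V.
Finally ΔG = −nFE = −(6)(96500 C/mol)(+1.1729 V) = −679 kJ/mol.

−679 kJ/mol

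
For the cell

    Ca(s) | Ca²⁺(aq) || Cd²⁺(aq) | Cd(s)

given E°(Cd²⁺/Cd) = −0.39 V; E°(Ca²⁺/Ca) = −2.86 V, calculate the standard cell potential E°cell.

By convention the left-hand electrode in cell notation is the anode (oxidation) and the right-hand electrode is the cathode (reduction).
E°cell = E°(right) − E°(left) = −0.39 − (−2.86) = +2.47 V.

+2.47 V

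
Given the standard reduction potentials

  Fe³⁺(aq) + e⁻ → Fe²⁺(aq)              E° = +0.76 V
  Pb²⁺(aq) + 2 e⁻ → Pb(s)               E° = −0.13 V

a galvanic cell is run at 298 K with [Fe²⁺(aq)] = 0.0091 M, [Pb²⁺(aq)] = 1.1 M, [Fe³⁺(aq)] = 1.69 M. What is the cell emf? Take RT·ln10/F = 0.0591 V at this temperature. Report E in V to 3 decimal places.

The Fe³⁺/Fe²⁺ couple has the more positive E°, so it is the cathode; Pb²⁺/Pb is the anode.
E°cell = +0.76 − (−0.13) = +0.89 V, with n = 2 electrons transferred.
For the overall reaction 2 Fe³⁺(aq) + Pb(s) → 2 Fe²⁺(aq) + Pb²⁺(aq), Q = ([Fe²⁺(aq)]^2·[Pb²⁺(aq)]) / [Fe³⁺(aq)]^2 = 3.19×10^−5, giving log Q = −4.496.
E = E° − (0.0591/n)·log Q = +0.89 − (0.0591/2)(−4.496) = +1.023 V.

+1.023 V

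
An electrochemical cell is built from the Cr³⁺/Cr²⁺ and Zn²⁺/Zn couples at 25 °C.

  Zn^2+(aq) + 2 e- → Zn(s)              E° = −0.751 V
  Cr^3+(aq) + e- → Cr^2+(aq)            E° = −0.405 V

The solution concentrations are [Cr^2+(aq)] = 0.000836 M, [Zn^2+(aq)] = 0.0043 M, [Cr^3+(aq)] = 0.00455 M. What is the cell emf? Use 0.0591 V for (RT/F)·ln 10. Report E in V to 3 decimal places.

+0.459 V

Cr³⁺/Cr²⁺ is reduced (cathode, E° = −0.405 V) and Zn²⁺/Zn is oxidized (anode).
E°cell = E°cat − E°an = −0.405 − (−0.751) = +0.346 V; n = 2.
For the overall reaction 2 Cr^3+(aq) + Zn(s) → 2 Cr^2+(aq) + Zn^2+(aq), Q = ([Cr^2+(aq)]^2·[Zn^2+(aq)]) / [Cr^3+(aq)]^2 = 0.000145, giving log Q = −3.838.
Applying E = E° − (RT ln10/nF)·log Q gives +0.346 − (0.0591/2)(−3.838) = +0.459 V.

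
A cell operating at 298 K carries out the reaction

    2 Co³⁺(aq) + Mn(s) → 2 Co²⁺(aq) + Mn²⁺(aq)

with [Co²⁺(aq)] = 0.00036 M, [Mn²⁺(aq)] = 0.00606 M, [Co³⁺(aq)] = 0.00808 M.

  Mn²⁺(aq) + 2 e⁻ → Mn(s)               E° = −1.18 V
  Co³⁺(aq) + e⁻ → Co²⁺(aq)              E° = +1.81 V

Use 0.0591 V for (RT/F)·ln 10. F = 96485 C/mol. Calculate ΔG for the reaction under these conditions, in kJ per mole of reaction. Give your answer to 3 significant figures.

With Co³⁺/Co²⁺ reduced at the cathode, E°cell = +1.81 − (−1.18) = +2.99 V and n = 2.
Here Q = ([Co²⁺(aq)]^2·[Mn²⁺(aq)]) / [Co³⁺(aq)]^2 = 1.2×10^−5 (log Q = −4.920), giving E = +2.99 − (0.0591/2)·(−4.920) = +3.1354 V.
ΔG = −nFE = −(2)(96485)(+3.1354) J/mol = −605 kJ/mol.

−605 kJ/mol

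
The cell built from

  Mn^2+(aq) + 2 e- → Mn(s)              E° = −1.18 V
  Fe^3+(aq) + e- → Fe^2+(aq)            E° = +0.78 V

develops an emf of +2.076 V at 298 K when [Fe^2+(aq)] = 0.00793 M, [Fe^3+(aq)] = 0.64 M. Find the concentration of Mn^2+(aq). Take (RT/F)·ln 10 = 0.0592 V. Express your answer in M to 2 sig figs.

0.79 M

The Fe³⁺/Fe²⁺ couple has the larger reduction potential, so it is the cathode: E°cell = +0.78 − (−1.18) = +1.96 V and n = 2.
Since E = E° − (0.0592/n)·log Q, log Q = n(E° − E)/0.0592 = −3.919.
For 2 Fe^3+(aq) + Mn(s) → 2 Fe^2+(aq) + Mn^2+(aq), the reaction quotient is Q = ([Fe^2+(aq)]^2·[Mn^2+(aq)]) / [Fe^3+(aq)]^2.
Solving for the unknown gives log [Mn^2+(aq)] = −0.105, so [Mn^2+(aq)] ≈ 0.79 M.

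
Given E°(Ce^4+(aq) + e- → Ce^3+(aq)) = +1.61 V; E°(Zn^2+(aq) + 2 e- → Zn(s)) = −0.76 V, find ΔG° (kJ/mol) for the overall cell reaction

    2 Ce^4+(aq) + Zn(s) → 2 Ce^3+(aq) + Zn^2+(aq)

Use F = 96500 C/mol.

−457 kJ/mol

In the reaction as written Ce^4+(aq) is reduced, so the Ce⁴⁺/Ce³⁺ couple is the cathode and Zn²⁺/Zn is the anode.
E°cell = +1.61 − (−0.76) = +2.37 V; balancing electrons gives n = 2.
ΔG° = −nFE°cell = −(2)(96500)(+2.37) J/mol = −457 kJ/mol.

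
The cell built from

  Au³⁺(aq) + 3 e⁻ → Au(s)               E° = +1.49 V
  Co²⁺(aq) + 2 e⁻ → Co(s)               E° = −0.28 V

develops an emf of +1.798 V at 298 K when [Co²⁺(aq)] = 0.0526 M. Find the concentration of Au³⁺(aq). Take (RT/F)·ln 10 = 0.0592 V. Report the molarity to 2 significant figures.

0.32 M

The Au³⁺/Au couple has the larger reduction potential, so it is the cathode: E°cell = +1.49 − (−0.28) = +1.77 V and n = 6.
From the Nernst equation, log Q = n(E° − E)/0.0592 = 6·(+1.77 − (+1.798))/0.0592 = −2.838.
Balancing electrons gives 2 Au³⁺(aq) + 3 Co(s) → 2 Au(s) + 3 Co²⁺(aq); thus Q = [Co²⁺(aq)]^3 / [Au³⁺(aq)]^2.
Solving for the unknown gives log [Au³⁺(aq)] = −0.500, so [Au³⁺(aq)] ≈ 0.32 M.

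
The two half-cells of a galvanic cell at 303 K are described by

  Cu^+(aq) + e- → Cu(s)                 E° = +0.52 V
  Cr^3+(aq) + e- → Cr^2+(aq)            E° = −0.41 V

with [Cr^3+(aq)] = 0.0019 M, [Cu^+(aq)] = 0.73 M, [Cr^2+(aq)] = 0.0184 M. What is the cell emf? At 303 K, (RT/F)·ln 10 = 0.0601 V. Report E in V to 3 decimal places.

+0.981 V

Since E°(Cu⁺/Cu) > E°(Cr³⁺/Cr²⁺), Cu⁺/Cu serves as the cathode.
E°cell = +0.52 − (−0.41) = +0.93 V, with n = 1 electron transferred.
Balancing gives Cu^+(aq) + Cr^2+(aq) → Cu(s) + Cr^3+(aq); hence Q = [Cr^3+(aq)] / ([Cu^+(aq)]·[Cr^2+(aq)]) = 0.141 (log Q = −0.849).
By the Nernst equation, E = +0.93 − (0.0601/1)·(−0.849) = +0.981 V.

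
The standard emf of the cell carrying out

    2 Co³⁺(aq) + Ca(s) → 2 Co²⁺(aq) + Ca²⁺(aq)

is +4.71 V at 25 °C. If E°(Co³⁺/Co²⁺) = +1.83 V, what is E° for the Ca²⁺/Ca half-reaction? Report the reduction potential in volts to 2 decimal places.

−2.88 V

In the reaction as written the Co³⁺/Co²⁺ couple is reduced (cathode) and Ca²⁺/Ca is oxidized (anode), so E°cell = E°(Co³⁺/Co²⁺) − E°(Ca²⁺/Ca).
E°(Ca²⁺/Ca) = E°(cathode) − E°cell = +1.83 − (+4.71) = −2.88 V.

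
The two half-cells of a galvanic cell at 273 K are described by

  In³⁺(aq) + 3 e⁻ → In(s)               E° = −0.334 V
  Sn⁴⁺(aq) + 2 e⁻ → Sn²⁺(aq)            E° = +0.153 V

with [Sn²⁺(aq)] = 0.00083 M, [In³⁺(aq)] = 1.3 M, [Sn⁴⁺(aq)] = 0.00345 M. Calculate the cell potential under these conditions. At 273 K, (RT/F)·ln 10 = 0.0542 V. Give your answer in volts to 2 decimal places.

Sn⁴⁺/Sn²⁺ is reduced (cathode, E° = +0.153 V) and In³⁺/In is oxidized (anode).
E°cell = +0.153 − (−0.334) = +0.487 V, with n = 6 electrons transferred.
The balanced reaction is 3 Sn⁴⁺(aq) + 2 In(s) → 3 Sn²⁺(aq) + 2 In³⁺(aq), so Q = ([Sn²⁺(aq)]^3·[In³⁺(aq)]^2) / [Sn⁴⁺(aq)]^3 = 0.0235 and log Q = −1.628.
By the Nernst equation, E = +0.487 − (0.0542/6)·(−1.628) = +0.50 V.

+0.50 V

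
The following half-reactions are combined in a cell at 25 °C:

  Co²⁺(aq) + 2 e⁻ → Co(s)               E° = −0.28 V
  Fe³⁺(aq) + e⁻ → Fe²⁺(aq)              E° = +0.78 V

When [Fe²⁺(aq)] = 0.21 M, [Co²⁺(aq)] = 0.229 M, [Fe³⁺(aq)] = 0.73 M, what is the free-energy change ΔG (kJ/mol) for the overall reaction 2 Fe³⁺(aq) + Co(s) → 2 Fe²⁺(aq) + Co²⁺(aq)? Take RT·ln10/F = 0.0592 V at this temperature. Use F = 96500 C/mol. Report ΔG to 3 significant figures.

With Fe³⁺/Fe²⁺ reduced at the cathode, E°cell = +0.78 − (−0.28) = +1.06 V and n = 2.
Q = ([Fe²⁺(aq)]^2·[Co²⁺(aq)]) / [Fe³⁺(aq)]^2 = 0.019, so log Q = −1.722 and E = +1.06 − (0.0592/2)(−1.722) = +1.1110 V.
Finally ΔG = −nFE = −(2)(96500 C/mol)(+1.1110 V) = −214 kJ/mol.

−214 kJ/mol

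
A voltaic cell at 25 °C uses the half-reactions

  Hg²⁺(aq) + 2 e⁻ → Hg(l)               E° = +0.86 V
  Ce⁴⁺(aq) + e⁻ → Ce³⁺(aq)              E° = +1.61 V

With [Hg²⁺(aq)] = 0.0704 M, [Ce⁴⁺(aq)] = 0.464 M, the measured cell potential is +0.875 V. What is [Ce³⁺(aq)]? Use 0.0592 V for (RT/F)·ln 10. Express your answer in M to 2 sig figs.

0.014 M

With Ce⁴⁺/Ce³⁺ at the cathode and Hg²⁺/Hg at the anode, E°cell = +1.61 − (+0.86) = +0.75 V (n = 2).
Rearranging E = E° − (0.0592/n)·log Q gives log Q = 2(+0.75 − (+0.875))/0.0592 = −4.223.
Balancing electrons gives 2 Ce⁴⁺(aq) + Hg(l) → 2 Ce³⁺(aq) + Hg²⁺(aq); thus Q = ([Ce³⁺(aq)]^2·[Hg²⁺(aq)]) / [Ce⁴⁺(aq)]^2.
Solving for the unknown gives log [Ce³⁺(aq)] = −1.869, so [Ce³⁺(aq)] ≈ 0.014 M.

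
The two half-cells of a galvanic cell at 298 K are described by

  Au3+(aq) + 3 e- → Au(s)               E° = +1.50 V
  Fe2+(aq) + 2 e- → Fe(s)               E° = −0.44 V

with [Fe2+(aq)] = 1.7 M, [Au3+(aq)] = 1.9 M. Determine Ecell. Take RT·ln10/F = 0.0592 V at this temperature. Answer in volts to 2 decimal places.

+1.94 V

The Au³⁺/Au couple has the more positive E°, so it is the cathode; Fe²⁺/Fe is the anode.
E°cell = E°cat − E°an = +1.50 − (−0.44) = +1.94 V; n = 6.
The balanced reaction is 2 Au3+(aq) + 3 Fe(s) → 2 Au(s) + 3 Fe2+(aq), so Q = [Fe2+(aq)]^3 / [Au3+(aq)]^2 = 1.36 and log Q = 0.134.
By the Nernst equation, E = +1.94 − (0.0592/6)·(0.134) = +1.94 V.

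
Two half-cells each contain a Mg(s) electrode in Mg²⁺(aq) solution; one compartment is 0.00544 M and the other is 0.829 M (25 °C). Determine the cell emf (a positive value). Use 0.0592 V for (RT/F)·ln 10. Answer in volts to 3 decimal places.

0.065 V

For a concentration cell E°cell = 0, since both electrodes use the same couple.
The compartment with the higher Mg²⁺(aq) concentration (0.829 M) acts as the cathode; ions are reduced there and produced at the dilute (0.00544 M) anode.
With n = 2, Ecell = −(0.0592/2)·log([dilute]/[conc]) = −(0.0592/2)·log(0.00544/0.829) = +0.065 V.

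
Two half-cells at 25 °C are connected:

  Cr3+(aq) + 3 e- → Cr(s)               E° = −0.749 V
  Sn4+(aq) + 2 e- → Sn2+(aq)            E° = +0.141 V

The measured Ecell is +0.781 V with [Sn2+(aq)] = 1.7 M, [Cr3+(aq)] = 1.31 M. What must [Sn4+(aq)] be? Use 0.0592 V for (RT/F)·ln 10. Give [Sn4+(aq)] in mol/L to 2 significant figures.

0.00042 M

Sn⁴⁺/Sn²⁺ is the cathode (higher E°); E°cell = +0.141 − (−0.749) = +0.890 V with n = 6.
Rearranging E = E° − (0.0592/n)·log Q gives log Q = 6(+0.890 − (+0.781))/0.0592 = 11.047.
Balancing electrons gives 3 Sn4+(aq) + 2 Cr(s) → 3 Sn2+(aq) + 2 Cr3+(aq); thus Q = ([Sn2+(aq)]^3·[Cr3+(aq)]^2) / [Sn4+(aq)]^3.
Substituting the known concentrations and solving, log [Sn4+(aq)] = −3.374 and [Sn4+(aq)] = 0.00042 M.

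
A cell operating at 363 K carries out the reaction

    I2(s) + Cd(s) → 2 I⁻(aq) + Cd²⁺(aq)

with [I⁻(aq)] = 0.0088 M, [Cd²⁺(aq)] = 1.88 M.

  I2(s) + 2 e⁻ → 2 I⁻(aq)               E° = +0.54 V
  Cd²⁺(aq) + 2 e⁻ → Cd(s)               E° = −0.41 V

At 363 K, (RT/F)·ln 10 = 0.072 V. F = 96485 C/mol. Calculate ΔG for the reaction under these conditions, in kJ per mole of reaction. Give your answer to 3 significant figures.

−210 kJ/mol

E°cell = +0.54 − (−0.41) = +0.95 V; the balanced reaction transfers n = 2 electrons.
Q = [I⁻(aq)]^2·[Cd²⁺(aq)] = 0.000146, so log Q = −3.837 and E = +0.95 − (0.072/2)(−3.837) = +1.0881 V.
ΔG = −nFE = −(2)(96485)(+1.0881) J/mol = −210 kJ/mol.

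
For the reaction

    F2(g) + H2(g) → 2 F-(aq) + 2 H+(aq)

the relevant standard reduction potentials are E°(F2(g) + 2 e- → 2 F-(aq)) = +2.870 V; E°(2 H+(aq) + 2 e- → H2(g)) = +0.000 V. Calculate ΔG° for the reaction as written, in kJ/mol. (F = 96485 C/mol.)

−554 kJ/mol

In the reaction as written F2(g) is reduced, so the F₂/F⁻ couple is the cathode and 2H⁺/H₂ is the anode.
E°cell = +2.870 − (+0.000) = +2.870 V; balancing electrons gives n = 2.
ΔG° = −nFE°cell = −(2)(96485)(+2.870) J/mol = −554 kJ/mol.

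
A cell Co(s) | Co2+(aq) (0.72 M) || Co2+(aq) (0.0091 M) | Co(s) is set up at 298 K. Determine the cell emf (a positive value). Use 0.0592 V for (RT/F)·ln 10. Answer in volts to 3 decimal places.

For a concentration cell E°cell = 0, since both electrodes use the same couple.
The compartment with the higher Co2+(aq) concentration (0.72 M) acts as the cathode; ions are reduced there and produced at the dilute (0.0091 M) anode.
With n = 2, Ecell = −(0.0592/2)·log([dilute]/[conc]) = −(0.0592/2)·log(0.0091/0.72) = +0.056 V.

0.056 V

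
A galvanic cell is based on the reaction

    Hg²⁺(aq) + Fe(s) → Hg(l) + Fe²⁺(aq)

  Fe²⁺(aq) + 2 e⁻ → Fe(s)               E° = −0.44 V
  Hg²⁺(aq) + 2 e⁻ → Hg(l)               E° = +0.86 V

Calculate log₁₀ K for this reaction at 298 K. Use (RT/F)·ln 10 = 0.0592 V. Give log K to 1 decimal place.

log K = 43.9

The Hg²⁺/Hg couple is reduced (cathode); E°cell = +0.86 − (−0.44) = +1.30 V with n = 2.
At equilibrium E = 0, so log K = nE°cell / 0.0592 = (2)(+1.30) / 0.0592 = 43.9.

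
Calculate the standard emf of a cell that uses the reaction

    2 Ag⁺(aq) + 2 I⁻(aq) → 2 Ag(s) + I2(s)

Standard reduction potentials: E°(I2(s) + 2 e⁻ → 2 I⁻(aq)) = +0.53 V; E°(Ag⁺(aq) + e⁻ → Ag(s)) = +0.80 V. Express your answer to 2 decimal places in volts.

In the reaction as written, Ag⁺(aq) is reduced (cathode) and I2(s) is produced by oxidation at the anode.
E°cell = E°(cathode) − E°(anode) = +0.80 − (+0.53) = +0.27 V.
The positive value indicates the reaction is spontaneous as written.

+0.27 V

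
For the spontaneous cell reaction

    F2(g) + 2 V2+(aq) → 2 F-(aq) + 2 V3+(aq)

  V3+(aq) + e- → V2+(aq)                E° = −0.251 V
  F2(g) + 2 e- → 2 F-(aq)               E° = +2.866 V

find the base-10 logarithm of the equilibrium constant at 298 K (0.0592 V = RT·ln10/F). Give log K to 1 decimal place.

The F₂/F⁻ couple is reduced (cathode); E°cell = +2.866 − (−0.251) = +3.117 V with n = 2.
At equilibrium E = 0, so log K = nE°cell / 0.0592 = (2)(+3.117) / 0.0592 = 105.3.

log K = 105.3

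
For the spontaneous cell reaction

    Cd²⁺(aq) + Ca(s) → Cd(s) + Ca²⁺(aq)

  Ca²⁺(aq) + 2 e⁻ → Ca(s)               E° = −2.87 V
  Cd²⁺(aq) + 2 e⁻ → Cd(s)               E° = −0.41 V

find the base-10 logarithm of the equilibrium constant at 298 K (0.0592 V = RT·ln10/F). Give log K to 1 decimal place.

log K = 83.1

The Cd²⁺/Cd couple is reduced (cathode); E°cell = −0.41 − (−2.87) = +2.46 V with n = 2.
At equilibrium E = 0, so log K = nE°cell / 0.0592 = (2)(+2.46) / 0.0592 = 83.1.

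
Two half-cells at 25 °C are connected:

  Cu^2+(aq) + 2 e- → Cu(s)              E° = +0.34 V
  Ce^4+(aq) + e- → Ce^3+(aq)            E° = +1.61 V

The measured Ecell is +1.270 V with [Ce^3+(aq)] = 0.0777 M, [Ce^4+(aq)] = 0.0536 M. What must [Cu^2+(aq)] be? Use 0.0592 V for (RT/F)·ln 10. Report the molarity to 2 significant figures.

With Ce⁴⁺/Ce³⁺ at the cathode and Cu²⁺/Cu at the anode, E°cell = +1.61 − (+0.34) = +1.27 V (n = 2).
Since E = E° − (0.0592/n)·log Q, log Q = n(E° − E)/0.0592 = 0.000.
The balanced reaction is 2 Ce^4+(aq) + Cu(s) → 2 Ce^3+(aq) + Cu^2+(aq), so Q = ([Ce^3+(aq)]^2·[Cu^2+(aq)]) / [Ce^4+(aq)]^2.
Solving for the unknown gives log [Cu^2+(aq)] = −0.323, so [Cu^2+(aq)] ≈ 0.48 M.

0.48 M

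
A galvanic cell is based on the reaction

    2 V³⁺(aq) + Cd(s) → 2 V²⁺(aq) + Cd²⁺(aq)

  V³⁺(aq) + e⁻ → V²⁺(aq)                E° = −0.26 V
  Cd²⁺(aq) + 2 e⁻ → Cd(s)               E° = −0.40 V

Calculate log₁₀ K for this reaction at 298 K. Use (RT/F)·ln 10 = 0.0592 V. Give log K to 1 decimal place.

log K = 4.7

The V³⁺/V²⁺ couple is reduced (cathode); E°cell = −0.26 − (−0.40) = +0.14 V with n = 2.
At equilibrium E = 0, so log K = nE°cell / 0.0592 = (2)(+0.14) / 0.0592 = 4.7.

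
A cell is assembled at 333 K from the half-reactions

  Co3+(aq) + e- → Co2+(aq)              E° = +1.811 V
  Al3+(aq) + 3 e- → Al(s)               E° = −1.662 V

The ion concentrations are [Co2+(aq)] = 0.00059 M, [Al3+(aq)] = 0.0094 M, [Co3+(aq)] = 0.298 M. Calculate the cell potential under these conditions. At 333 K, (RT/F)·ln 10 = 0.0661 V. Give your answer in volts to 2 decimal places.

The Co³⁺/Co²⁺ couple has the more positive E°, so it is the cathode; Al³⁺/Al is the anode.
The standard potential is +1.811 − (−1.662) = +3.473 V and the balanced reaction transfers n = 3 electrons.
Balancing gives 3 Co3+(aq) + Al(s) → 3 Co2+(aq) + Al3+(aq); hence Q = ([Co2+(aq)]^3·[Al3+(aq)]) / [Co3+(aq)]^3 = 7.3×10^−11 (log Q = −10.137).
E = E° − (0.0661/n)·log Q = +3.473 − (0.0661/3)(−10.137) = +3.70 V.

+3.70 V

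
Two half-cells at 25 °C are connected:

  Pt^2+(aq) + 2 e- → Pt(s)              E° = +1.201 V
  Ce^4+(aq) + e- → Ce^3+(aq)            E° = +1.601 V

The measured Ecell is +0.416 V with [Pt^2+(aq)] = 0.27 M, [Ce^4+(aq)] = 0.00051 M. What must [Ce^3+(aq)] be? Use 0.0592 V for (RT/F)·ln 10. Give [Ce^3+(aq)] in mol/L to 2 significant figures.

Ce⁴⁺/Ce³⁺ is the cathode (higher E°); E°cell = +1.601 − (+1.201) = +0.400 V with n = 2.
Rearranging E = E° − (0.0592/n)·log Q gives log Q = 2(+0.400 − (+0.416))/0.0592 = −0.541.
The balanced reaction is 2 Ce^4+(aq) + Pt(s) → 2 Ce^3+(aq) + Pt^2+(aq), so Q = ([Ce^3+(aq)]^2·[Pt^2+(aq)]) / [Ce^4+(aq)]^2.
Solving for the unknown gives log [Ce^3+(aq)] = −3.279, so [Ce^3+(aq)] ≈ 0.00053 M.

0.00053 M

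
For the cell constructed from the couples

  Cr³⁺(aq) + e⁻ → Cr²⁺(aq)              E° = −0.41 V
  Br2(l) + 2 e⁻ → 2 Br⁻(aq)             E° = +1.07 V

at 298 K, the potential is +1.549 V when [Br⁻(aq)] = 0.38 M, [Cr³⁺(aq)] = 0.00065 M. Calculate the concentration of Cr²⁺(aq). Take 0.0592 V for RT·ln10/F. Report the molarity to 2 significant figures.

0.0036 M

Br₂/Br⁻ is the cathode (higher E°); E°cell = +1.07 − (−0.41) = +1.48 V with n = 2.
Rearranging E = E° − (0.0592/n)·log Q gives log Q = 2(+1.48 − (+1.549))/0.0592 = −2.331.
Balancing electrons gives Br2(l) + 2 Cr²⁺(aq) → 2 Br⁻(aq) + 2 Cr³⁺(aq); thus Q = ([Br⁻(aq)]^2·[Cr³⁺(aq)]^2) / [Cr²⁺(aq)]^2.
Substituting the known concentrations and solving, log [Cr²⁺(aq)] = −2.442 and [Cr²⁺(aq)] = 0.0036 M.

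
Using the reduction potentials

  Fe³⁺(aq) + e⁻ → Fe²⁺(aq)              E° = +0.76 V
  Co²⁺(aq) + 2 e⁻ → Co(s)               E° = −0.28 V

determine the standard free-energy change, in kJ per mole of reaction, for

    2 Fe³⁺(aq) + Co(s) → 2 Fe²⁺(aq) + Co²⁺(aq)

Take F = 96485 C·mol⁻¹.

In the reaction as written Fe³⁺(aq) is reduced, so the Fe³⁺/Fe²⁺ couple is the cathode and Co²⁺/Co is the anode.
E°cell = +0.76 − (−0.28) = +1.04 V; balancing electrons gives n = 2.
ΔG° = −nFE°cell = −(2)(96485)(+1.04) J/mol = −201 kJ/mol.

−201 kJ/mol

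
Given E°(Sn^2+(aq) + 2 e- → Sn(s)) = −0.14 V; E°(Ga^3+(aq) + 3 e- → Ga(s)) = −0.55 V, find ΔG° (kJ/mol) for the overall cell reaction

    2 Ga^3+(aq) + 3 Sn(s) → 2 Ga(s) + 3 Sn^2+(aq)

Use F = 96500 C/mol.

+237 kJ/mol

In the reaction as written Ga^3+(aq) is reduced, so the Ga³⁺/Ga couple is the cathode and Sn²⁺/Sn is the anode.
E°cell = −0.55 − (−0.14) = −0.41 V; balancing electrons gives n = 6.
ΔG° = −nFE°cell = −(6)(96500)(−0.41) J/mol = +237 kJ/mol.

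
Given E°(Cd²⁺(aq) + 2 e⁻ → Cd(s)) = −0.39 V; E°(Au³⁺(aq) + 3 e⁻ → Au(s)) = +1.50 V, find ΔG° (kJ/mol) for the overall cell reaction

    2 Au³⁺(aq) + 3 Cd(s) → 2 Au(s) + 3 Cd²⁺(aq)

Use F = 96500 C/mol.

In the reaction as written Au³⁺(aq) is reduced, so the Au³⁺/Au couple is the cathode and Cd²⁺/Cd is the anode.
E°cell = +1.50 − (−0.39) = +1.89 V; balancing electrons gives n = 6.
ΔG° = −nFE°cell = −(6)(96500)(+1.89) J/mol = −1094 kJ/mol.

−1094 kJ/mol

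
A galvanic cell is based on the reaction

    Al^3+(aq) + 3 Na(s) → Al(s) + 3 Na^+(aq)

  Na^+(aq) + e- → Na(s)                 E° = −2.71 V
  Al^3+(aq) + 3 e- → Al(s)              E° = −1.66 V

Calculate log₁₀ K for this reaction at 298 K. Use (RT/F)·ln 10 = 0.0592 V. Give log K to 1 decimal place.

log K = 53.2

The Al³⁺/Al couple is reduced (cathode); E°cell = −1.66 − (−2.71) = +1.05 V with n = 3.
At equilibrium E = 0, so log K = nE°cell / 0.0592 = (3)(+1.05) / 0.0592 = 53.2.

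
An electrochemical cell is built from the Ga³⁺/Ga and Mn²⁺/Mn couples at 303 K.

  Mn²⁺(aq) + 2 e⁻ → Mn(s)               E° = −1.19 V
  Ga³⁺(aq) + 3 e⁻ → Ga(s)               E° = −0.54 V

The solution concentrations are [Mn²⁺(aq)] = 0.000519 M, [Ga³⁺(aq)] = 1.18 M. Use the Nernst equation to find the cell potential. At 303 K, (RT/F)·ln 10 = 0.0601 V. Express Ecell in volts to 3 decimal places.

Ga³⁺/Ga is reduced (cathode, E° = −0.54 V) and Mn²⁺/Mn is oxidized (anode).
The standard potential is −0.54 − (−1.19) = +0.65 V and the balanced reaction transfers n = 6 electrons.
The balanced reaction is 2 Ga³⁺(aq) + 3 Mn(s) → 2 Ga(s) + 3 Mn²⁺(aq), so Q = [Mn²⁺(aq)]^3 / [Ga³⁺(aq)]^2 = 1×10^−10 and log Q = −9.998.
E = E° − (0.0601/n)·log Q = +0.65 − (0.0601/6)(−9.998) = +0.750 V.

+0.750 V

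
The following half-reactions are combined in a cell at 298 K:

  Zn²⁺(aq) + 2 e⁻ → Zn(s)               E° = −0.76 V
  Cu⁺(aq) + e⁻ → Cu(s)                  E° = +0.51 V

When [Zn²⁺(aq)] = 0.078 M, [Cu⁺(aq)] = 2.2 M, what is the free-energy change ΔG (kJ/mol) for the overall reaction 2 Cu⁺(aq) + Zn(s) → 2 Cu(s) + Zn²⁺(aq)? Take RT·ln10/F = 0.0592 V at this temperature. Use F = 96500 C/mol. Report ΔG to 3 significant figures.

−255 kJ/mol

With Cu⁺/Cu reduced at the cathode, E°cell = +0.51 − (−0.76) = +1.27 V and n = 2.
Q = [Zn²⁺(aq)] / [Cu⁺(aq)]^2 = 0.0161, so log Q = −1.793 and E = +1.27 − (0.0592/2)(−1.793) = +1.3231 V.
Then ΔG = −nFE = −2 × 96500 × +1.3231 J/mol = −255 kJ/mol.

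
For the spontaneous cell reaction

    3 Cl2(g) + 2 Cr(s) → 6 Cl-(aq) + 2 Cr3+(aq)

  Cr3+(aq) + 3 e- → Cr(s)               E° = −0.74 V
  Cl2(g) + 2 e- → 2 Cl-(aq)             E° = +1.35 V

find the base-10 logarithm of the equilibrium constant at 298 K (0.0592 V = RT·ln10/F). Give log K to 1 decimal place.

log K = 211.8

The Cl₂/Cl⁻ couple is reduced (cathode); E°cell = +1.35 − (−0.74) = +2.09 V with n = 6.
At equilibrium E = 0, so log K = nE°cell / 0.0592 = (6)(+2.09) / 0.0592 = 211.8.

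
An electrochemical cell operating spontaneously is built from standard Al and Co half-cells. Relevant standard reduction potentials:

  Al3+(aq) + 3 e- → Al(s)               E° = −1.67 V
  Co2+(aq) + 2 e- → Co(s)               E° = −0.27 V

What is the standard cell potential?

Of the two couples in this cell, the one with the more positive reduction potential is reduced at the cathode: here that is Co²⁺/Co (−0.27 V); Al³⁺/Al (−1.67 V) is the anode.
E°cell = E°(cathode) − E°(anode) = −0.27 − (−1.67) = +1.40 V.

+1.40 V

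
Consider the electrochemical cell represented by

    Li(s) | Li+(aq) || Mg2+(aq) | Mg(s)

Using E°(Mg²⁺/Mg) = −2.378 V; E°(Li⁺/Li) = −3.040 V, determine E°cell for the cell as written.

+0.662 V

By convention the left-hand electrode in cell notation is the anode (oxidation) and the right-hand electrode is the cathode (reduction).
E°cell = E°(right) − E°(left) = −2.378 − (−3.040) = +0.662 V.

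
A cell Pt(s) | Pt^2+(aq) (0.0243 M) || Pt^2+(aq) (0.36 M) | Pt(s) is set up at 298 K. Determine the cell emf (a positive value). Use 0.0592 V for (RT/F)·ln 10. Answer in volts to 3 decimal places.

For a concentration cell E°cell = 0, since both electrodes use the same couple.
The compartment with the higher Pt^2+(aq) concentration (0.36 M) acts as the cathode; ions are reduced there and produced at the dilute (0.0243 M) anode.
With n = 2, Ecell = −(0.0592/2)·log([dilute]/[conc]) = −(0.0592/2)·log(0.0243/0.36) = +0.035 V.

0.035 V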